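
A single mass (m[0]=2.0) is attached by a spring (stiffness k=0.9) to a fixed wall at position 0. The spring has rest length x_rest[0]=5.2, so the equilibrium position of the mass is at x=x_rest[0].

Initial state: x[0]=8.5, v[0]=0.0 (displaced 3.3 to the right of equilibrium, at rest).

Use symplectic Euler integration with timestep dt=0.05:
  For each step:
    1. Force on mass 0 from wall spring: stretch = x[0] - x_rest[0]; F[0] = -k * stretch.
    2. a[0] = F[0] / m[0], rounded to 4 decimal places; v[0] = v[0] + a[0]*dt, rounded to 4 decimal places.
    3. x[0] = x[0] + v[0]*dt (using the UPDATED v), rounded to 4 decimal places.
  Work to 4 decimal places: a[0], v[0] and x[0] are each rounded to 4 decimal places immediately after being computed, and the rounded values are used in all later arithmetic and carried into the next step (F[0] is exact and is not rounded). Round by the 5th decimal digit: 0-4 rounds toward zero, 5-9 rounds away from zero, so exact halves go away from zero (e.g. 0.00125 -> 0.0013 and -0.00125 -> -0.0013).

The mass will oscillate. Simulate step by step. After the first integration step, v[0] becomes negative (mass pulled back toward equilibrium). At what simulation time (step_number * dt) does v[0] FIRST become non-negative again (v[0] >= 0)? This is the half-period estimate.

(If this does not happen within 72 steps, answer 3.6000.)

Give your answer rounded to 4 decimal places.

Answer: 3.6000

Derivation:
Step 0: x=[8.5000] v=[0.0000]
Step 1: x=[8.4963] v=[-0.0743]
Step 2: x=[8.4889] v=[-0.1485]
Step 3: x=[8.4778] v=[-0.2225]
Step 4: x=[8.4630] v=[-0.2963]
Step 5: x=[8.4445] v=[-0.3697]
Step 6: x=[8.4224] v=[-0.4427]
Step 7: x=[8.3966] v=[-0.5152]
Step 8: x=[8.3672] v=[-0.5871]
Step 9: x=[8.3343] v=[-0.6584]
Step 10: x=[8.2979] v=[-0.7289]
Step 11: x=[8.2580] v=[-0.7986]
Step 12: x=[8.2146] v=[-0.8674]
Step 13: x=[8.1678] v=[-0.9352]
Step 14: x=[8.1177] v=[-1.0020]
Step 15: x=[8.0643] v=[-1.0677]
Step 16: x=[8.0077] v=[-1.1321]
Step 17: x=[7.9479] v=[-1.1953]
Step 18: x=[7.8850] v=[-1.2571]
Step 19: x=[7.8191] v=[-1.3175]
Step 20: x=[7.7503] v=[-1.3764]
Step 21: x=[7.6786] v=[-1.4338]
Step 22: x=[7.6041] v=[-1.4896]
Step 23: x=[7.5269] v=[-1.5437]
Step 24: x=[7.4471] v=[-1.5961]
Step 25: x=[7.3648] v=[-1.6467]
Step 26: x=[7.2800] v=[-1.6954]
Step 27: x=[7.1929] v=[-1.7422]
Step 28: x=[7.1036] v=[-1.7870]
Step 29: x=[7.0121] v=[-1.8298]
Step 30: x=[6.9186] v=[-1.8706]
Step 31: x=[6.8231] v=[-1.9093]
Step 32: x=[6.7258] v=[-1.9458]
Step 33: x=[6.6268] v=[-1.9801]
Step 34: x=[6.5262] v=[-2.0122]
Step 35: x=[6.4241] v=[-2.0420]
Step 36: x=[6.3206] v=[-2.0695]
Step 37: x=[6.2159] v=[-2.0947]
Step 38: x=[6.1100] v=[-2.1176]
Step 39: x=[6.0031] v=[-2.1381]
Step 40: x=[5.8953] v=[-2.1562]
Step 41: x=[5.7867] v=[-2.1718]
Step 42: x=[5.6775] v=[-2.1850]
Step 43: x=[5.5677] v=[-2.1957]
Step 44: x=[5.4575] v=[-2.2040]
Step 45: x=[5.3470] v=[-2.2098]
Step 46: x=[5.2363] v=[-2.2131]
Step 47: x=[5.1256] v=[-2.2139]
Step 48: x=[5.0150] v=[-2.2122]
Step 49: x=[4.9046] v=[-2.2080]
Step 50: x=[4.7945] v=[-2.2014]
Step 51: x=[4.6849] v=[-2.1923]
Step 52: x=[4.5759] v=[-2.1807]
Step 53: x=[4.4676] v=[-2.1667]
Step 54: x=[4.3601] v=[-2.1502]
Step 55: x=[4.2535] v=[-2.1313]
Step 56: x=[4.1480] v=[-2.1100]
Step 57: x=[4.0437] v=[-2.0863]
Step 58: x=[3.9407] v=[-2.0603]
Step 59: x=[3.8391] v=[-2.0320]
Step 60: x=[3.7390] v=[-2.0014]
Step 61: x=[3.6406] v=[-1.9685]
Step 62: x=[3.5439] v=[-1.9334]
Step 63: x=[3.4491] v=[-1.8961]
Step 64: x=[3.3563] v=[-1.8567]
Step 65: x=[3.2655] v=[-1.8152]
Step 66: x=[3.1769] v=[-1.7717]
Step 67: x=[3.0906] v=[-1.7262]
Step 68: x=[3.0067] v=[-1.6787]
Step 69: x=[2.9252] v=[-1.6294]
Step 70: x=[2.8463] v=[-1.5782]
Step 71: x=[2.7700] v=[-1.5252]
Step 72: x=[2.6965] v=[-1.4705]
v[0] did not become non-negative within 72 steps; using fallback time=3.6000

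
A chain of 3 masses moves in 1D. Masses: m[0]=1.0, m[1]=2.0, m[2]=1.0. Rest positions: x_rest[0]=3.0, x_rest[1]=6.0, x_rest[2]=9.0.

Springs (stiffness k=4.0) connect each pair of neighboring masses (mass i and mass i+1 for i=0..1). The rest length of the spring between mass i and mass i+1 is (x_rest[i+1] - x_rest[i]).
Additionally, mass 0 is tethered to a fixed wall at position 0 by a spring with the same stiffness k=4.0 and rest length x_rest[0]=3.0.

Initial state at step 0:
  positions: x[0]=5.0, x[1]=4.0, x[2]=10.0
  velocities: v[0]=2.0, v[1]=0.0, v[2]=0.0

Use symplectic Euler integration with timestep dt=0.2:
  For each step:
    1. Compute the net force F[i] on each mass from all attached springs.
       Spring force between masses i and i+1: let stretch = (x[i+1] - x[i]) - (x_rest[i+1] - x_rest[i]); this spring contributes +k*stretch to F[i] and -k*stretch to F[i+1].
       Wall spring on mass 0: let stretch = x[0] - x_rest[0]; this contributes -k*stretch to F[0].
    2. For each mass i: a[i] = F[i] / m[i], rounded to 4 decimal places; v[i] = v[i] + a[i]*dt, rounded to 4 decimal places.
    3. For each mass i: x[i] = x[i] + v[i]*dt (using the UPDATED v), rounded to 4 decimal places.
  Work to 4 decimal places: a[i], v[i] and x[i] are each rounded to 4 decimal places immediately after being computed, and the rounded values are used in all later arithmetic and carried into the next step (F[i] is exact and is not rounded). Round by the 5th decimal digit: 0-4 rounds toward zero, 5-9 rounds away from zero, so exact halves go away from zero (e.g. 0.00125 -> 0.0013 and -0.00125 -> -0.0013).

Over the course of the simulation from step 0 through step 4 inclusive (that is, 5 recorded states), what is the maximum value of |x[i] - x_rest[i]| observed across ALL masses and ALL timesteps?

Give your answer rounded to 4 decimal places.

Answer: 2.1234

Derivation:
Step 0: x=[5.0000 4.0000 10.0000] v=[2.0000 0.0000 0.0000]
Step 1: x=[4.4400 4.5600 9.5200] v=[-2.8000 2.8000 -2.4000]
Step 2: x=[3.1888 5.5072 8.7264] v=[-6.2560 4.7360 -3.9680]
Step 3: x=[1.7983 6.5265 7.8977] v=[-6.9523 5.0963 -4.1434]
Step 4: x=[0.8766 7.2772 7.3296] v=[-4.6084 3.7535 -2.8404]
Max displacement = 2.1234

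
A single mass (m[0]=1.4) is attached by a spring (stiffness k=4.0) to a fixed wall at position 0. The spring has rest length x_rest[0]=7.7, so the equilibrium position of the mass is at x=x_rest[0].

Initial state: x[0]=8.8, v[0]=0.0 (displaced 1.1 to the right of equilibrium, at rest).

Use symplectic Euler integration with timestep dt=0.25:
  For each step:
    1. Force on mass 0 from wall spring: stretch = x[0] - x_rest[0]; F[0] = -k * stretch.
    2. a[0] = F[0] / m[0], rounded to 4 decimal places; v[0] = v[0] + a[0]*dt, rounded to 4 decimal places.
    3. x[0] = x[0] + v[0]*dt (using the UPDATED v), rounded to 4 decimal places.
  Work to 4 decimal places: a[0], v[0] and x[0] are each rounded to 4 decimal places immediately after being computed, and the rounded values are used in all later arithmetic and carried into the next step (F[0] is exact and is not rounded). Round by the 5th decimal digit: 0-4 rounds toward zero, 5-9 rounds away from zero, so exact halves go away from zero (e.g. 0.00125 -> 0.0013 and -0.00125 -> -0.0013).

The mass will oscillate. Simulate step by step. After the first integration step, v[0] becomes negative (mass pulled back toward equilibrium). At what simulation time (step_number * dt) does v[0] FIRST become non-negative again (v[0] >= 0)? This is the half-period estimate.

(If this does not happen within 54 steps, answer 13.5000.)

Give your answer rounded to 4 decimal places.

Answer: 2.0000

Derivation:
Step 0: x=[8.8000] v=[0.0000]
Step 1: x=[8.6036] v=[-0.7857]
Step 2: x=[8.2458] v=[-1.4311]
Step 3: x=[7.7906] v=[-1.8210]
Step 4: x=[7.3192] v=[-1.8857]
Step 5: x=[6.9158] v=[-1.6137]
Step 6: x=[6.6524] v=[-1.0536]
Step 7: x=[6.5761] v=[-0.3053]
Step 8: x=[6.7005] v=[0.4975]
First v>=0 after going negative at step 8, time=2.0000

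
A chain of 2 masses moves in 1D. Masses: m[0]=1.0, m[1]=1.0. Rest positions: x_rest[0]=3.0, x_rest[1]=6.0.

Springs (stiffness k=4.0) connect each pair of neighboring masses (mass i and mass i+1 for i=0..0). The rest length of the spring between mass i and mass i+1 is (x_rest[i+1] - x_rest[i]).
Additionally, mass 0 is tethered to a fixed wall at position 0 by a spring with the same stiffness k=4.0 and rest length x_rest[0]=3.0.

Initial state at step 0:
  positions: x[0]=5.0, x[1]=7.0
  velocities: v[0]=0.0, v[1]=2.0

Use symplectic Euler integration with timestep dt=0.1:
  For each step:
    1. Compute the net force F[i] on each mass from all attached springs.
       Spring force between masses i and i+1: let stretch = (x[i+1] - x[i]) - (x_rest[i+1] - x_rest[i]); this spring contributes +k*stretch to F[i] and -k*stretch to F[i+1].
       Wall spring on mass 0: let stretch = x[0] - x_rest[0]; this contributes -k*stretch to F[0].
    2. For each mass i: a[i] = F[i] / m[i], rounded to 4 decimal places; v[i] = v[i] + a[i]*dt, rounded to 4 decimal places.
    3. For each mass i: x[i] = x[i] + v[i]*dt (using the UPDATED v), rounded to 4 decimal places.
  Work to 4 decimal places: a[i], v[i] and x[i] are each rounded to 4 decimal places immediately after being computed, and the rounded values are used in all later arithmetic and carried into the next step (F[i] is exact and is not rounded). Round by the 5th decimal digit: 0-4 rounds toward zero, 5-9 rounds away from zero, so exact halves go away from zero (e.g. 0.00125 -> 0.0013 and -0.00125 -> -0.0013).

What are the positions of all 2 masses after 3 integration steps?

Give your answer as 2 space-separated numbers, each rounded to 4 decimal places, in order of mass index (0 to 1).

Answer: 4.3659 7.7773

Derivation:
Step 0: x=[5.0000 7.0000] v=[0.0000 2.0000]
Step 1: x=[4.8800 7.2400] v=[-1.2000 2.4000]
Step 2: x=[4.6592 7.5056] v=[-2.2080 2.6560]
Step 3: x=[4.3659 7.7773] v=[-2.9331 2.7174]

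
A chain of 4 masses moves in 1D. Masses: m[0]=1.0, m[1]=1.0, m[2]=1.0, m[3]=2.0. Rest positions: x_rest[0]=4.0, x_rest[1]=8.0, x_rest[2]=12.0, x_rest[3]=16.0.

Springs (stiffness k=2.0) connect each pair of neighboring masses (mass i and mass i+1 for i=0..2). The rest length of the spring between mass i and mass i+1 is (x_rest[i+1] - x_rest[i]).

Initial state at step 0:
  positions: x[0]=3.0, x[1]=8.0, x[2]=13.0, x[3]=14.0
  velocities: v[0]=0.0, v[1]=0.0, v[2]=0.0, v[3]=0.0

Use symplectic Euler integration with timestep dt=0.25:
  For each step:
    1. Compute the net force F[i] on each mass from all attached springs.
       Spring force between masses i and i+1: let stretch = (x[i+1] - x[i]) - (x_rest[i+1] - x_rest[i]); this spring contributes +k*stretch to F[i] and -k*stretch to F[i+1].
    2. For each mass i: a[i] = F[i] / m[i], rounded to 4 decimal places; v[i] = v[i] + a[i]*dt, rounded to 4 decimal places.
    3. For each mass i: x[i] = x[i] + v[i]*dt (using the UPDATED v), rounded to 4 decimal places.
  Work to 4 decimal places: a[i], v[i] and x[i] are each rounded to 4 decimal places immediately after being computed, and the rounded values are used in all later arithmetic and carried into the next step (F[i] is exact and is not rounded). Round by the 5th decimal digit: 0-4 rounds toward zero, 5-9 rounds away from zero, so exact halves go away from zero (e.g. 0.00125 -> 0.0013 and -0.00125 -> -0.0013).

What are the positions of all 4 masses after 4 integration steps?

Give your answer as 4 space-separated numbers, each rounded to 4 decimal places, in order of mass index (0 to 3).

Answer: 3.9924 7.4815 9.9053 15.3104

Derivation:
Step 0: x=[3.0000 8.0000 13.0000 14.0000] v=[0.0000 0.0000 0.0000 0.0000]
Step 1: x=[3.1250 8.0000 12.5000 14.1875] v=[0.5000 0.0000 -2.0000 0.7500]
Step 2: x=[3.3594 7.9531 11.6484 14.5195] v=[0.9375 -0.1875 -3.4063 1.3281]
Step 3: x=[3.6680 7.7939 10.6938 14.9221] v=[1.2344 -0.6367 -3.8184 1.6103]
Step 4: x=[3.9924 7.4815 9.9053 15.3104] v=[1.2974 -1.2497 -3.1542 1.5532]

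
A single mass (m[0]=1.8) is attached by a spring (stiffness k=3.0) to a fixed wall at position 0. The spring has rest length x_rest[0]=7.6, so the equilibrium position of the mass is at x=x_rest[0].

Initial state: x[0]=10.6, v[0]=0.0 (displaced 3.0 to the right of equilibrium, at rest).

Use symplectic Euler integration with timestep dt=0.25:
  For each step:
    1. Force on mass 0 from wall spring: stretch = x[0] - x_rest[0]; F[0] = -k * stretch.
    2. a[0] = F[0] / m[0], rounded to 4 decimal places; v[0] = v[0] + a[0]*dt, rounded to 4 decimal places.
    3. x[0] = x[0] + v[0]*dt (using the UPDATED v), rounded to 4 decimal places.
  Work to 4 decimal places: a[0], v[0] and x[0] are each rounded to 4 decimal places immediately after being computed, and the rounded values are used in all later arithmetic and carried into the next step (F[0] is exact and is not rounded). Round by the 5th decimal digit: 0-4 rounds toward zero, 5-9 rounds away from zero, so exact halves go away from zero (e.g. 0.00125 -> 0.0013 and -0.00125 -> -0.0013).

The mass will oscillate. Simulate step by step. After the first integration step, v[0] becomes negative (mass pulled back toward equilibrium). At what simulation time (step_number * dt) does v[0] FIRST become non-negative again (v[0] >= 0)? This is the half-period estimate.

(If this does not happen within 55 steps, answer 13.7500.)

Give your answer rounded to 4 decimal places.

Answer: 2.5000

Derivation:
Step 0: x=[10.6000] v=[0.0000]
Step 1: x=[10.2875] v=[-1.2500]
Step 2: x=[9.6951] v=[-2.3698]
Step 3: x=[8.8844] v=[-3.2428]
Step 4: x=[7.9399] v=[-3.7780]
Step 5: x=[6.9600] v=[-3.9196]
Step 6: x=[6.0468] v=[-3.6529]
Step 7: x=[5.2954] v=[-3.0057]
Step 8: x=[4.7840] v=[-2.0455]
Step 9: x=[4.5660] v=[-0.8722]
Step 10: x=[4.6640] v=[0.3920]
First v>=0 after going negative at step 10, time=2.5000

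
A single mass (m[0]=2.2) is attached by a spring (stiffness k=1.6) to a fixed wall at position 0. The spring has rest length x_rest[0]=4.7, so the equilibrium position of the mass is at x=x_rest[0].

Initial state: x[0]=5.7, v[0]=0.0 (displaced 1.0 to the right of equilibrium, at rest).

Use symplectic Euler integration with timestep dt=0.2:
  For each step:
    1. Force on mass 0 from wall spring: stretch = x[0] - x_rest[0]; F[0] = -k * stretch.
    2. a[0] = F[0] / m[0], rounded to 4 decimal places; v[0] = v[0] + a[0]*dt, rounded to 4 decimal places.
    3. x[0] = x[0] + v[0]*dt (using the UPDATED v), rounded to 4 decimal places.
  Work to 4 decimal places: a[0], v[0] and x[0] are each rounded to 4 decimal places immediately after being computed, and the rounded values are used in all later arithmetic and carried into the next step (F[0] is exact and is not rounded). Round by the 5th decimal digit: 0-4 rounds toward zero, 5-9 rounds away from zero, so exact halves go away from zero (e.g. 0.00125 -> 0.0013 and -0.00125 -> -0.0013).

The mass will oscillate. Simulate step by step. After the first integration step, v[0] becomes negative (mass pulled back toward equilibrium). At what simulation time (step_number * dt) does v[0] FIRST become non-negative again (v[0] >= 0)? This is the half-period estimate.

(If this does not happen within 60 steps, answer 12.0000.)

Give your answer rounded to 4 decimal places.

Step 0: x=[5.7000] v=[0.0000]
Step 1: x=[5.6709] v=[-0.1455]
Step 2: x=[5.6136] v=[-0.2867]
Step 3: x=[5.5297] v=[-0.4196]
Step 4: x=[5.4216] v=[-0.5403]
Step 5: x=[5.2925] v=[-0.6453]
Step 6: x=[5.1462] v=[-0.7315]
Step 7: x=[4.9869] v=[-0.7964]
Step 8: x=[4.8193] v=[-0.8381]
Step 9: x=[4.6482] v=[-0.8555]
Step 10: x=[4.4786] v=[-0.8480]
Step 11: x=[4.3154] v=[-0.8158]
Step 12: x=[4.1634] v=[-0.7599]
Step 13: x=[4.0270] v=[-0.6818]
Step 14: x=[3.9102] v=[-0.5839]
Step 15: x=[3.8164] v=[-0.4690]
Step 16: x=[3.7483] v=[-0.3405]
Step 17: x=[3.7079] v=[-0.2021]
Step 18: x=[3.6963] v=[-0.0578]
Step 19: x=[3.7139] v=[0.0882]
First v>=0 after going negative at step 19, time=3.8000

Answer: 3.8000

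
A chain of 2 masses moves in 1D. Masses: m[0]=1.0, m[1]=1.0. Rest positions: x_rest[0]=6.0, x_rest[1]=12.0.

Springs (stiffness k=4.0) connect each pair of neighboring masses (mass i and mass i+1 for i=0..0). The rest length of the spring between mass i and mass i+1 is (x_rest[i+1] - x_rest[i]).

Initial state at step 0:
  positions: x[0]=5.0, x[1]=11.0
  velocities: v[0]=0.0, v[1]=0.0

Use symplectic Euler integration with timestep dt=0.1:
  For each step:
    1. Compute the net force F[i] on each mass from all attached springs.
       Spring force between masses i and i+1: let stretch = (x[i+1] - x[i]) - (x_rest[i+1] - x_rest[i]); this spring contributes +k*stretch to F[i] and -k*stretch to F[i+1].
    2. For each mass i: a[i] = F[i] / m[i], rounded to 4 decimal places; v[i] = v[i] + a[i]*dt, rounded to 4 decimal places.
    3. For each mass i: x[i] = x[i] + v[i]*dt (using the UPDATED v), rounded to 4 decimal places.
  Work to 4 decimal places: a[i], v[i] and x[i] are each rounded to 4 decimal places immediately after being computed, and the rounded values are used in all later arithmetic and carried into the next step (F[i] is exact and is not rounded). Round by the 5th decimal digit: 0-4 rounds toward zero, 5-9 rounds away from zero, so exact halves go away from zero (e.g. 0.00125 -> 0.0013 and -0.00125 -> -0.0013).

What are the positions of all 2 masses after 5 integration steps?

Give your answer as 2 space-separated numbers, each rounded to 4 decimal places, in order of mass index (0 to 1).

Answer: 5.0000 11.0000

Derivation:
Step 0: x=[5.0000 11.0000] v=[0.0000 0.0000]
Step 1: x=[5.0000 11.0000] v=[0.0000 0.0000]
Step 2: x=[5.0000 11.0000] v=[0.0000 0.0000]
Step 3: x=[5.0000 11.0000] v=[0.0000 0.0000]
Step 4: x=[5.0000 11.0000] v=[0.0000 0.0000]
Step 5: x=[5.0000 11.0000] v=[0.0000 0.0000]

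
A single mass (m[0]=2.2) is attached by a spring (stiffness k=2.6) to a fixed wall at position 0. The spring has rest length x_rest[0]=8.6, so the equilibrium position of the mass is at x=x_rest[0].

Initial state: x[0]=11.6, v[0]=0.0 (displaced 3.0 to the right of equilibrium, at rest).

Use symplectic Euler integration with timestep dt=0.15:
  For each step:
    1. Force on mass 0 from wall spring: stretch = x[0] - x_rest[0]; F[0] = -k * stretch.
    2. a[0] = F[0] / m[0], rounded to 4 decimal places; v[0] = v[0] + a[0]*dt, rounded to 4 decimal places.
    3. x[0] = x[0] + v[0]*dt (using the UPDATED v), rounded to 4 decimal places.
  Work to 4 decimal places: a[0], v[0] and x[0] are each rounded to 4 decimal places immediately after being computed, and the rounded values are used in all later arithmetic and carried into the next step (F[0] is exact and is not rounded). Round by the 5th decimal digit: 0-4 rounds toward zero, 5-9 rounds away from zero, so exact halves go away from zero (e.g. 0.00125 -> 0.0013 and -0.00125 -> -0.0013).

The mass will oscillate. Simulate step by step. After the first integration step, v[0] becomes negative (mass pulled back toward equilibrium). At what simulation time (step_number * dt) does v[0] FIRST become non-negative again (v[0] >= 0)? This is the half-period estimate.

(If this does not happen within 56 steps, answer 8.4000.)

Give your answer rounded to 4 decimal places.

Answer: 3.0000

Derivation:
Step 0: x=[11.6000] v=[0.0000]
Step 1: x=[11.5202] v=[-0.5318]
Step 2: x=[11.3628] v=[-1.0495]
Step 3: x=[11.1319] v=[-1.5393]
Step 4: x=[10.8337] v=[-1.9881]
Step 5: x=[10.4761] v=[-2.3841]
Step 6: x=[10.0686] v=[-2.7167]
Step 7: x=[9.6221] v=[-2.9770]
Step 8: x=[9.1484] v=[-3.1582]
Step 9: x=[8.6601] v=[-3.2554]
Step 10: x=[8.1702] v=[-3.2661]
Step 11: x=[7.6917] v=[-3.1899]
Step 12: x=[7.2374] v=[-3.0289]
Step 13: x=[6.8193] v=[-2.7874]
Step 14: x=[6.4485] v=[-2.4717]
Step 15: x=[6.1350] v=[-2.0903]
Step 16: x=[5.8870] v=[-1.6533]
Step 17: x=[5.7111] v=[-1.1724]
Step 18: x=[5.6121] v=[-0.6603]
Step 19: x=[5.5925] v=[-0.1306]
Step 20: x=[5.6529] v=[0.4025]
First v>=0 after going negative at step 20, time=3.0000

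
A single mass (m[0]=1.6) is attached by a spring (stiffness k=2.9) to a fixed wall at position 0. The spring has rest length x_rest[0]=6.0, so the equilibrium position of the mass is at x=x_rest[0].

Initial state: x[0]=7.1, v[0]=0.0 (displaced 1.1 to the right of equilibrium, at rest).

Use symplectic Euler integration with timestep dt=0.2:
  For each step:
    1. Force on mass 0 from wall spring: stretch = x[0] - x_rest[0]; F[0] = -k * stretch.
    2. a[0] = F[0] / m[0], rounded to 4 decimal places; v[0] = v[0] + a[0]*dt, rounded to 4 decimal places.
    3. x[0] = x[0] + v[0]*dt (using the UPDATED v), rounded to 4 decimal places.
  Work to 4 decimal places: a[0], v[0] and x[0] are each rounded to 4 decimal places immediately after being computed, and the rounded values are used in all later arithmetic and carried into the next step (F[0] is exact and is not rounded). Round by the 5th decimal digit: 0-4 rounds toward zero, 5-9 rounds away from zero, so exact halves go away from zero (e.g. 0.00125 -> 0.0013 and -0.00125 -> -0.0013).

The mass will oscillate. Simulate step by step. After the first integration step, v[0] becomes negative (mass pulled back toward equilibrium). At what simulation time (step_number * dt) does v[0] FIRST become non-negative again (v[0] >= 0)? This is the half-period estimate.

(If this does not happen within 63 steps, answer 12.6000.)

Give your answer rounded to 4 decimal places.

Answer: 2.4000

Derivation:
Step 0: x=[7.1000] v=[0.0000]
Step 1: x=[7.0202] v=[-0.3988]
Step 2: x=[6.8665] v=[-0.7686]
Step 3: x=[6.6500] v=[-1.0827]
Step 4: x=[6.3863] v=[-1.3183]
Step 5: x=[6.0946] v=[-1.4583]
Step 6: x=[5.7961] v=[-1.4926]
Step 7: x=[5.5124] v=[-1.4187]
Step 8: x=[5.2640] v=[-1.2419]
Step 9: x=[5.0690] v=[-0.9751]
Step 10: x=[4.9415] v=[-0.6376]
Step 11: x=[4.8907] v=[-0.2539]
Step 12: x=[4.9203] v=[0.1482]
First v>=0 after going negative at step 12, time=2.4000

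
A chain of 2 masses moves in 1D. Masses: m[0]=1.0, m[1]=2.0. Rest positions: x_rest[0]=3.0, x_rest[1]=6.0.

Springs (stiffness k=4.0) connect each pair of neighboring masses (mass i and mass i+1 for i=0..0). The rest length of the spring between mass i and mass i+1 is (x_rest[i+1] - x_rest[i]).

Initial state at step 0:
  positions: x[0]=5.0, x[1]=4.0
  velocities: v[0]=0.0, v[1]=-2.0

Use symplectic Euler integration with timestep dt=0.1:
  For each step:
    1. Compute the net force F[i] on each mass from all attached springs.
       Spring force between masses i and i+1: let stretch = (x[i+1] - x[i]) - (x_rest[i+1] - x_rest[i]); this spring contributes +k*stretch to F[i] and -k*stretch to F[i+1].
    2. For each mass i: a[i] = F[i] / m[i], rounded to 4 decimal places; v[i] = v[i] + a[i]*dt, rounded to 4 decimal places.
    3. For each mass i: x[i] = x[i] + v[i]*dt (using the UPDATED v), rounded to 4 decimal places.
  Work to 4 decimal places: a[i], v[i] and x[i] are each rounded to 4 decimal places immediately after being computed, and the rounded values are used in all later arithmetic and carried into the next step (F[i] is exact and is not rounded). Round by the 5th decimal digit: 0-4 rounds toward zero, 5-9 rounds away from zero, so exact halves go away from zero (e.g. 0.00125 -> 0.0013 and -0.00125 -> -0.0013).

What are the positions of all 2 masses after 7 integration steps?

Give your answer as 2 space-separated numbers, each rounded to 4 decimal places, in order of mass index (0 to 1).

Answer: 1.2234 4.4884

Derivation:
Step 0: x=[5.0000 4.0000] v=[0.0000 -2.0000]
Step 1: x=[4.8400 3.8800] v=[-1.6000 -1.2000]
Step 2: x=[4.5216 3.8392] v=[-3.1840 -0.4080]
Step 3: x=[4.0559 3.8721] v=[-4.6570 0.3285]
Step 4: x=[3.4629 3.9686] v=[-5.9305 0.9653]
Step 5: x=[2.7701 4.1150] v=[-6.9282 1.4642]
Step 6: x=[2.0111 4.2945] v=[-7.5902 1.7952]
Step 7: x=[1.2234 4.4884] v=[-7.8768 1.9385]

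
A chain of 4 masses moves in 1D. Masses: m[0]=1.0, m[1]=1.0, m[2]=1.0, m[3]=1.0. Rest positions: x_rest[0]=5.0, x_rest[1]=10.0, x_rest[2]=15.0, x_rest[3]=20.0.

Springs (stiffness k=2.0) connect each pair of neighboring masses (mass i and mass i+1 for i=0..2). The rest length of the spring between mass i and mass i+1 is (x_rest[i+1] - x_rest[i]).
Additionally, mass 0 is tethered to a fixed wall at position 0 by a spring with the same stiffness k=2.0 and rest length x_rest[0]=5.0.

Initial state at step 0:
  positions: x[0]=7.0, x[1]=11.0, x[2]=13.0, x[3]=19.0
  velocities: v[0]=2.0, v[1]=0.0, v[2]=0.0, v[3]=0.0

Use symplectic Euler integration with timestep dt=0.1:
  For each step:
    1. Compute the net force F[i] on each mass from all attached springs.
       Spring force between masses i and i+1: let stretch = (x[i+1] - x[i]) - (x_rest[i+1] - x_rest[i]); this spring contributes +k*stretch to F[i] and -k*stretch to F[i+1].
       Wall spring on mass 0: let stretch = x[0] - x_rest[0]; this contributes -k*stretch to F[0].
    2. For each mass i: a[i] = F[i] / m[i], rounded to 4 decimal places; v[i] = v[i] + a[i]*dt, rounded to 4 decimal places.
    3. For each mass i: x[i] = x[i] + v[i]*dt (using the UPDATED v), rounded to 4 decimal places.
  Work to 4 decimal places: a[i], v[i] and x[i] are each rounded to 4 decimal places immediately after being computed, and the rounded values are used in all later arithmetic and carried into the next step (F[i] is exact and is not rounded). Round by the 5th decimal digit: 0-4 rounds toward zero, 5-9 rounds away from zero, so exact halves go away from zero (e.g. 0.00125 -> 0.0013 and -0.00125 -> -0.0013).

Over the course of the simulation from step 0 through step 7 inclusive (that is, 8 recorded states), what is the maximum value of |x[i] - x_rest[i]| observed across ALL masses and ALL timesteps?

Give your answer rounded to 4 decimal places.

Answer: 2.2164

Derivation:
Step 0: x=[7.0000 11.0000 13.0000 19.0000] v=[2.0000 0.0000 0.0000 0.0000]
Step 1: x=[7.1400 10.9600 13.0800 18.9800] v=[1.4000 -0.4000 0.8000 -0.2000]
Step 2: x=[7.2136 10.8860 13.2356 18.9420] v=[0.7360 -0.7400 1.5560 -0.3800]
Step 3: x=[7.2164 10.7855 13.4583 18.8899] v=[0.0278 -1.0046 2.2274 -0.5213]
Step 4: x=[7.1462 10.6671 13.7362 18.8291] v=[-0.7017 -1.1839 2.7792 -0.6076]
Step 5: x=[7.0035 10.5397 14.0546 18.7665] v=[-1.4268 -1.2743 3.1840 -0.6262]
Step 6: x=[6.7915 10.4118 14.3969 18.7096] v=[-2.1203 -1.2786 3.4234 -0.5686]
Step 7: x=[6.5161 10.2912 14.7458 18.6665] v=[-2.7545 -1.2056 3.4889 -0.4311]
Max displacement = 2.2164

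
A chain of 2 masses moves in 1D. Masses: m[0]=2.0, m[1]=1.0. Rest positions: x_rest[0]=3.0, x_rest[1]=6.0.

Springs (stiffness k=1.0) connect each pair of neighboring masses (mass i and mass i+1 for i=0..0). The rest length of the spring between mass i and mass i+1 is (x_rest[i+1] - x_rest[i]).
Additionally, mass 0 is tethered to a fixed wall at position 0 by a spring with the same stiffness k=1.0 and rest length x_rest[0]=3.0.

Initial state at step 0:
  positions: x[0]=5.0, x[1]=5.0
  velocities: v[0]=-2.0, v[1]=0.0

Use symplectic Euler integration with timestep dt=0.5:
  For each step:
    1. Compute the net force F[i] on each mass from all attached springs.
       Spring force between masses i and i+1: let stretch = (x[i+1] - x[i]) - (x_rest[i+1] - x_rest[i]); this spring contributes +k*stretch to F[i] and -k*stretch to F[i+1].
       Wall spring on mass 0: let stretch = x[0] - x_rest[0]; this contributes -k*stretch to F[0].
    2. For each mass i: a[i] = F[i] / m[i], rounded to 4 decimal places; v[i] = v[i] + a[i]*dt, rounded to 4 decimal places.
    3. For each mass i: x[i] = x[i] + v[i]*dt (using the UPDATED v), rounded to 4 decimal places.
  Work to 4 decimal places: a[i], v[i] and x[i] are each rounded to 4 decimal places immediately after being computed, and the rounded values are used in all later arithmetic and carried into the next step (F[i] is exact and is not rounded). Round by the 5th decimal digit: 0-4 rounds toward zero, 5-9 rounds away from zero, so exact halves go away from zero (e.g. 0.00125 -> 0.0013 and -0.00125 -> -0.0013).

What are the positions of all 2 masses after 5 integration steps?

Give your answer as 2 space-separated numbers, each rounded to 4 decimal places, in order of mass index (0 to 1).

Answer: 0.1342 5.0419

Derivation:
Step 0: x=[5.0000 5.0000] v=[-2.0000 0.0000]
Step 1: x=[3.3750 5.7500] v=[-3.2500 1.5000]
Step 2: x=[1.6250 6.6563] v=[-3.5000 1.8125]
Step 3: x=[0.3008 7.0548] v=[-2.6484 0.7969]
Step 4: x=[-0.2168 6.5148] v=[-1.0351 -1.0801]
Step 5: x=[0.1342 5.0419] v=[0.7020 -2.9459]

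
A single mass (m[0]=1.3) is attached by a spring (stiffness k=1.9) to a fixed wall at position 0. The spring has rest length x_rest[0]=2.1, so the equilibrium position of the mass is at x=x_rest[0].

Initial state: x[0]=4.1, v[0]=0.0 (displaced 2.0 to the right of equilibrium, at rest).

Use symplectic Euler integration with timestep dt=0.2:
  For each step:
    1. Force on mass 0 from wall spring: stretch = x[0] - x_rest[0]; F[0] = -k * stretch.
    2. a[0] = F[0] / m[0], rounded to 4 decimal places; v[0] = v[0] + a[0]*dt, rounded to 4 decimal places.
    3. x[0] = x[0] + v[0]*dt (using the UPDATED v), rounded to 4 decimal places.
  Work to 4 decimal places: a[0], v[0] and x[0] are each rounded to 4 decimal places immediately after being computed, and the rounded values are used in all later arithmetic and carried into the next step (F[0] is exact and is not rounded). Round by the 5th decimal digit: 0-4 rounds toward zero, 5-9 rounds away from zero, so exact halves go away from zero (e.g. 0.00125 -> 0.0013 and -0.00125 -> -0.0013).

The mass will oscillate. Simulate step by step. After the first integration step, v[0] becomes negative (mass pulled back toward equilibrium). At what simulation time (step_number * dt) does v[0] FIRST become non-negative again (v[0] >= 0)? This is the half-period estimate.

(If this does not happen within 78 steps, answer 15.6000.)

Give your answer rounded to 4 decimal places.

Step 0: x=[4.1000] v=[0.0000]
Step 1: x=[3.9831] v=[-0.5846]
Step 2: x=[3.7561] v=[-1.1350]
Step 3: x=[3.4323] v=[-1.6191]
Step 4: x=[3.0306] v=[-2.0085]
Step 5: x=[2.5745] v=[-2.2805]
Step 6: x=[2.0907] v=[-2.4192]
Step 7: x=[1.6074] v=[-2.4165]
Step 8: x=[1.1529] v=[-2.2725]
Step 9: x=[0.7538] v=[-1.9957]
Step 10: x=[0.4334] v=[-1.6022]
Step 11: x=[0.2104] v=[-1.1150]
Step 12: x=[0.0979] v=[-0.5627]
Step 13: x=[0.1024] v=[0.0225]
First v>=0 after going negative at step 13, time=2.6000

Answer: 2.6000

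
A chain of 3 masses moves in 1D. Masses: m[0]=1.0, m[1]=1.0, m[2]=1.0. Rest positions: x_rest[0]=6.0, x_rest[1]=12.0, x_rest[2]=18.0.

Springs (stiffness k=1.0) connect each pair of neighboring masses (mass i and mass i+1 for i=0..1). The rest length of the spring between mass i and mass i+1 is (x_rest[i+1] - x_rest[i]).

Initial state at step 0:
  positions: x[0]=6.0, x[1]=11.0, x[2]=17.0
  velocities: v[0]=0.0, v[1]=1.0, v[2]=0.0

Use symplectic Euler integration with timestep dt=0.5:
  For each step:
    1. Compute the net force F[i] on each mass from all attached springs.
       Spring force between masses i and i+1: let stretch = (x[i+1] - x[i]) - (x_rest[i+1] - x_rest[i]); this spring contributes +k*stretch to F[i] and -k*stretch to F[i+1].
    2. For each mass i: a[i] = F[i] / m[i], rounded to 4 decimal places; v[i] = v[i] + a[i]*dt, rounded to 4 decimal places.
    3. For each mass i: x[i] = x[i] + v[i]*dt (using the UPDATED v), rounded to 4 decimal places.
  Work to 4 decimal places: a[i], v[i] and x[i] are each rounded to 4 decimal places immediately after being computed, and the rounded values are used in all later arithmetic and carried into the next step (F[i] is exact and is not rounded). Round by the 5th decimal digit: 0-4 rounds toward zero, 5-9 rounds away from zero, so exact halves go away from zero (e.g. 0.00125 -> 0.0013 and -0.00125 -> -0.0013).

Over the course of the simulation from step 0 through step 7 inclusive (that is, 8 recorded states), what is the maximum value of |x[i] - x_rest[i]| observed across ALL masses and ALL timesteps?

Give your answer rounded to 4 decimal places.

Answer: 1.1786

Derivation:
Step 0: x=[6.0000 11.0000 17.0000] v=[0.0000 1.0000 0.0000]
Step 1: x=[5.7500 11.7500 17.0000] v=[-0.5000 1.5000 0.0000]
Step 2: x=[5.5000 12.3125 17.1875] v=[-0.5000 1.1250 0.3750]
Step 3: x=[5.4531 12.3907 17.6563] v=[-0.0938 0.1563 0.9375]
Step 4: x=[5.6406 12.0509 18.3087] v=[0.3750 -0.6797 1.3047]
Step 5: x=[5.9307 11.6729 18.8966] v=[0.5802 -0.7560 1.1758]
Step 6: x=[6.1564 11.6653 19.1786] v=[0.4513 -0.0153 0.5640]
Step 7: x=[6.2593 12.1588 19.0823] v=[0.2058 0.9869 -0.1927]
Max displacement = 1.1786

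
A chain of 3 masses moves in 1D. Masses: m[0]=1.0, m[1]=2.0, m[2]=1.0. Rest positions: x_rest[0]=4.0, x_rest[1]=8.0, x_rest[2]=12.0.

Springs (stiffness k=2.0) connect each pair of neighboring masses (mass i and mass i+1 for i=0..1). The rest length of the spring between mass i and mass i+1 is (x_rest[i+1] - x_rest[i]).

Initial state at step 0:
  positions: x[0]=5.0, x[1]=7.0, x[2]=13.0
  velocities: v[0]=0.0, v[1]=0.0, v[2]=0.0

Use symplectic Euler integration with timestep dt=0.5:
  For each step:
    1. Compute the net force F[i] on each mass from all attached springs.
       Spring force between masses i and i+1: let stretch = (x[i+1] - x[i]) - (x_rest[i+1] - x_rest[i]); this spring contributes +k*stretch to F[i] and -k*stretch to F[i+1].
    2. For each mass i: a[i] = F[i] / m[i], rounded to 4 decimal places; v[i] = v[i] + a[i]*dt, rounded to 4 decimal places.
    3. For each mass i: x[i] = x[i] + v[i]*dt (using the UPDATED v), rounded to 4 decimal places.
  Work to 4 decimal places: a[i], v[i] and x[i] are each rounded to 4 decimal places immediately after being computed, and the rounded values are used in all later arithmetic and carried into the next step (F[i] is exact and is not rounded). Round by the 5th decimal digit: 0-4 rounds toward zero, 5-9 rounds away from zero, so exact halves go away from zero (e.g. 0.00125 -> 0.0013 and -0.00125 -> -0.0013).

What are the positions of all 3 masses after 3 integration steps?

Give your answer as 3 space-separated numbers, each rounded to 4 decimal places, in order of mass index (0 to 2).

Step 0: x=[5.0000 7.0000 13.0000] v=[0.0000 0.0000 0.0000]
Step 1: x=[4.0000 8.0000 12.0000] v=[-2.0000 2.0000 -2.0000]
Step 2: x=[3.0000 9.0000 11.0000] v=[-2.0000 2.0000 -2.0000]
Step 3: x=[3.0000 9.0000 11.0000] v=[0.0000 0.0000 0.0000]

Answer: 3.0000 9.0000 11.0000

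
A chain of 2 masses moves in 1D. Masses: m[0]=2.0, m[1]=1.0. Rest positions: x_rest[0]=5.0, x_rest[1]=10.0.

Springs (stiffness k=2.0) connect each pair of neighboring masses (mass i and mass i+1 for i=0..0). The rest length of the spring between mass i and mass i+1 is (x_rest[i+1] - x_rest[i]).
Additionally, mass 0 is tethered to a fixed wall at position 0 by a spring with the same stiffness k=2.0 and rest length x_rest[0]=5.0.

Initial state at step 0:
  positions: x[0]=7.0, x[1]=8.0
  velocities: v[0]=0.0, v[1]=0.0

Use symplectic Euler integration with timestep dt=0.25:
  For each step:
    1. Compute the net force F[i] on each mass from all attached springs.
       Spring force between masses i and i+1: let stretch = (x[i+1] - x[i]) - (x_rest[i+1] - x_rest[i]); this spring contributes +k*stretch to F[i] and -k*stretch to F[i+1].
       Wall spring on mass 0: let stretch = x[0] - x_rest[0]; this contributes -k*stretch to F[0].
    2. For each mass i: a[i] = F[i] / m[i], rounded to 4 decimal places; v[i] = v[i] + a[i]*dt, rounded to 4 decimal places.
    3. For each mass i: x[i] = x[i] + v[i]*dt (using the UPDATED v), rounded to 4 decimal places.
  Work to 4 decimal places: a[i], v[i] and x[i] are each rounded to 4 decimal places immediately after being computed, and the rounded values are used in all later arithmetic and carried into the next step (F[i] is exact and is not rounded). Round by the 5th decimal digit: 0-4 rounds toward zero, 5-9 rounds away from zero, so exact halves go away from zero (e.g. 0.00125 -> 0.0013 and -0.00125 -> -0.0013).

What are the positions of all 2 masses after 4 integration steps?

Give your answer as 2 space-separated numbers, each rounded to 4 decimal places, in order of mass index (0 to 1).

Answer: 4.3092 11.5185

Derivation:
Step 0: x=[7.0000 8.0000] v=[0.0000 0.0000]
Step 1: x=[6.6250 8.5000] v=[-1.5000 2.0000]
Step 2: x=[5.9531 9.3906] v=[-2.6875 3.5625]
Step 3: x=[5.1240 10.4766] v=[-3.3164 4.3438]
Step 4: x=[4.3092 11.5185] v=[-3.2593 4.1675]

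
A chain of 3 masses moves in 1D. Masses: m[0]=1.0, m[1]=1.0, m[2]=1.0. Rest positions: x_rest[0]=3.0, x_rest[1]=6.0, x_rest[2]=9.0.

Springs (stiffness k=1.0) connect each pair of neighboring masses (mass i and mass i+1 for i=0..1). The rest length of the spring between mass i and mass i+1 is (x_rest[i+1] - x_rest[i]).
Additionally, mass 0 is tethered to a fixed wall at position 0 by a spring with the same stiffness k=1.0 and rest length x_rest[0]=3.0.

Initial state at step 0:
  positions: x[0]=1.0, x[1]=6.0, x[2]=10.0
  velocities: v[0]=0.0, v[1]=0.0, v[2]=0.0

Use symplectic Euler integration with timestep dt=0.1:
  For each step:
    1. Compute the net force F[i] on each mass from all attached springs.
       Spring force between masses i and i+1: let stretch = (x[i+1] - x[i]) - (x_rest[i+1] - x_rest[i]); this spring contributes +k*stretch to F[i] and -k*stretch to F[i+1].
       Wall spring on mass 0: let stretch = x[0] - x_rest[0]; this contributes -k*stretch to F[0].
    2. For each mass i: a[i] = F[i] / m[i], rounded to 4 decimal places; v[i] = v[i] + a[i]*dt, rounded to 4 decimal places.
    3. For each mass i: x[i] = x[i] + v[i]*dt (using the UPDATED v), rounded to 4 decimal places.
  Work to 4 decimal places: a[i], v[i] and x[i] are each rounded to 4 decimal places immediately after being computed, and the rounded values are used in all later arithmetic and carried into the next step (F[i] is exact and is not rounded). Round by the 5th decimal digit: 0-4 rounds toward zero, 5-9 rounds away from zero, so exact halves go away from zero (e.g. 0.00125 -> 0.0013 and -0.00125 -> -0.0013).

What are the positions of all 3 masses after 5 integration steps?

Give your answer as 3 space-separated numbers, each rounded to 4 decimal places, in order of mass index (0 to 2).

Answer: 1.5691 5.8670 9.8501

Derivation:
Step 0: x=[1.0000 6.0000 10.0000] v=[0.0000 0.0000 0.0000]
Step 1: x=[1.0400 5.9900 9.9900] v=[0.4000 -0.1000 -0.1000]
Step 2: x=[1.1191 5.9705 9.9700] v=[0.7910 -0.1950 -0.2000]
Step 3: x=[1.2355 5.9425 9.9400] v=[1.1642 -0.2802 -0.3000]
Step 4: x=[1.3866 5.9074 9.9000] v=[1.5114 -0.3512 -0.3998]
Step 5: x=[1.5691 5.8670 9.8501] v=[1.8248 -0.4040 -0.4991]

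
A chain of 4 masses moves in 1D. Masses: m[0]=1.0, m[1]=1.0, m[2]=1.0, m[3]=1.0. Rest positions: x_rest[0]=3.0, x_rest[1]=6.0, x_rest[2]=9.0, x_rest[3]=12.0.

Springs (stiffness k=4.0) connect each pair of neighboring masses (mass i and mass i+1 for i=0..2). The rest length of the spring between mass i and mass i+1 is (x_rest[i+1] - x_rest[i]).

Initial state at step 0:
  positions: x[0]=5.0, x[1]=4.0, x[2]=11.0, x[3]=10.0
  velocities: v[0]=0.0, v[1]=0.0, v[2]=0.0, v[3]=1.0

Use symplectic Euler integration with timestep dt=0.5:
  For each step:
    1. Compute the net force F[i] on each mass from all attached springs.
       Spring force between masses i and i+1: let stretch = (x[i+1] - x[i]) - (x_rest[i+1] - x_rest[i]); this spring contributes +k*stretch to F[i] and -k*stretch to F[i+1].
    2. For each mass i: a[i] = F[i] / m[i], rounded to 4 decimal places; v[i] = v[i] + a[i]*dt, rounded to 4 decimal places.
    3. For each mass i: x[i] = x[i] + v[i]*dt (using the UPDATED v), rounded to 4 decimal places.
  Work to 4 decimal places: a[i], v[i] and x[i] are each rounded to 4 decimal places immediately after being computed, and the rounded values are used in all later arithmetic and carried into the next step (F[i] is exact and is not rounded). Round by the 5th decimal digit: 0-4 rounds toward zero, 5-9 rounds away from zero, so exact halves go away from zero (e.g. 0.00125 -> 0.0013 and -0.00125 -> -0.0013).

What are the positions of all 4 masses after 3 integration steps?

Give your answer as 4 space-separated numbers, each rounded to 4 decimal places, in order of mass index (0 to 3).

Step 0: x=[5.0000 4.0000 11.0000 10.0000] v=[0.0000 0.0000 0.0000 1.0000]
Step 1: x=[1.0000 12.0000 3.0000 14.5000] v=[-8.0000 16.0000 -16.0000 9.0000]
Step 2: x=[5.0000 0.0000 15.5000 10.5000] v=[8.0000 -24.0000 25.0000 -8.0000]
Step 3: x=[1.0000 8.5000 7.5000 14.5000] v=[-8.0000 17.0000 -16.0000 8.0000]

Answer: 1.0000 8.5000 7.5000 14.5000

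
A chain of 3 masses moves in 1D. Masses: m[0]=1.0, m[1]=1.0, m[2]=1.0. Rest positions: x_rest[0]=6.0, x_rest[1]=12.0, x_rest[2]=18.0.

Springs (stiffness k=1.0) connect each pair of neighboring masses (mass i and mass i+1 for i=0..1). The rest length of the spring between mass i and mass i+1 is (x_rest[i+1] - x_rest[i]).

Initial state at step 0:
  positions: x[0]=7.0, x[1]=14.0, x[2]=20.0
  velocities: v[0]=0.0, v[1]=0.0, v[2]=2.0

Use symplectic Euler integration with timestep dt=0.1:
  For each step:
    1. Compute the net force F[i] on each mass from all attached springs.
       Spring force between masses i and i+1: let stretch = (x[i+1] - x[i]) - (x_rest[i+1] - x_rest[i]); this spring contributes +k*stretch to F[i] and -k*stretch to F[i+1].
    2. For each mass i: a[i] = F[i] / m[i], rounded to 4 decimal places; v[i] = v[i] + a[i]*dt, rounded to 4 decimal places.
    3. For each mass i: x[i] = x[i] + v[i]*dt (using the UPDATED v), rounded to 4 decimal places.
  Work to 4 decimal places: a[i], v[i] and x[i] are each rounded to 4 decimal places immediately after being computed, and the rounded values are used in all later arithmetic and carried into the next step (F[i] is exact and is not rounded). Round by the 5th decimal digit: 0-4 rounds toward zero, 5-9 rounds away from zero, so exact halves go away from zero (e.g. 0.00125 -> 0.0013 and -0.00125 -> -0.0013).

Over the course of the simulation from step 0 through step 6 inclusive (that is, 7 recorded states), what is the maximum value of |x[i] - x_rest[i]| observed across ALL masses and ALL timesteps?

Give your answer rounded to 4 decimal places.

Answer: 3.1255

Derivation:
Step 0: x=[7.0000 14.0000 20.0000] v=[0.0000 0.0000 2.0000]
Step 1: x=[7.0100 13.9900 20.2000] v=[0.1000 -0.1000 2.0000]
Step 2: x=[7.0298 13.9723 20.3979] v=[0.1980 -0.1770 1.9790]
Step 3: x=[7.0590 13.9494 20.5915] v=[0.2923 -0.2287 1.9364]
Step 4: x=[7.0971 13.9241 20.7787] v=[0.3813 -0.2535 1.8722]
Step 5: x=[7.1435 13.8990 20.9574] v=[0.4640 -0.2507 1.7867]
Step 6: x=[7.1975 13.8770 21.1255] v=[0.5396 -0.2204 1.6809]
Max displacement = 3.1255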